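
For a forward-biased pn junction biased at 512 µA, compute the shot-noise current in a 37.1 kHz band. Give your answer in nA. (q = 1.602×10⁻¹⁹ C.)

2.47 nA

I_n = √(2qI·B)
2qI·B = 2 × 1.602×10⁻¹⁹ × 5.12×10⁻⁴ × 3.71×10⁴ = 6.09×10⁻¹⁸ A²
I_n = √(6.09×10⁻¹⁸) = 2.47×10⁻⁹ A = 2.47 nA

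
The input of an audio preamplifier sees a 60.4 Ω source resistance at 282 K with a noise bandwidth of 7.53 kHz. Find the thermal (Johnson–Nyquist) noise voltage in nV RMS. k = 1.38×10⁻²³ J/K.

V_n = √(4kTRB)
4kTRB = 4 × 1.38×10⁻²³ × 282 × 6.04×10¹ × 7.53×10³ = 7.08×10⁻¹⁵ V²
V_n = √(7.08×10⁻¹⁵) = 8.41×10⁻⁸ V = 84.1 nV

84.1 nV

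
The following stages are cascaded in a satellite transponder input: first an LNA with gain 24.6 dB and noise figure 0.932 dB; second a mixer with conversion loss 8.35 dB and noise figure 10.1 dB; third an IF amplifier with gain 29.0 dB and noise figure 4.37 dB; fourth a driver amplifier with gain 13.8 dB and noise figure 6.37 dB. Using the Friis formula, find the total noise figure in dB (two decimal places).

1.18 dB

Convert to linear (a loss of L dB is a gain of −L dB): F_i = 10^(NF_i/10), G_i = 10^(G_i,dB/10)
  Stage 1: F_1 = 10^(0.932/10) = 1.239, G_1 = 10^(24.6/10) = 288.4
  Stage 2: F_2 = 10^(10.1/10) = 10.23, G_2 = 10^(−8.35/10) = 0.1462
  Stage 3: F_3 = 10^(4.37/10) = 2.735, G_3 = 10^(29.0/10) = 794.3
  Stage 4: F_4 = 10^(6.37/10) = 4.335, G_4 = 10^(13.8/10) = 23.99
Friis cascade:
  F = 1.239 + (10.23 − 1)/288.4 + (2.735 − 1)/42.17 + (4.335 − 1)/3.350×10⁴ = 1.313
NF = 10 log₁₀(1.313) = 1.18 dB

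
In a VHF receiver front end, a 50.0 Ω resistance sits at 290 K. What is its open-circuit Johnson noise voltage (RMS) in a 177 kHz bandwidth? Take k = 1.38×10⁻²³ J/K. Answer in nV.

376 nV

V_n = √(4kTRB)
4kTRB = 4 × 1.38×10⁻²³ × 290 × 5.00×10¹ × 1.77×10⁵ = 1.42×10⁻¹³ V²
V_n = √(1.42×10⁻¹³) = 3.76×10⁻⁷ V = 376 nV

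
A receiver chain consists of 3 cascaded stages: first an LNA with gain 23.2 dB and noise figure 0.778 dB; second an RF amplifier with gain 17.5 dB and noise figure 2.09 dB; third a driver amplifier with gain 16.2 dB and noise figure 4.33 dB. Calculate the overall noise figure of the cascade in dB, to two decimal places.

0.79 dB

Convert to linear (a loss of L dB is a gain of −L dB): F_i = 10^(NF_i/10), G_i = 10^(G_i,dB/10)
  Stage 1: F_1 = 10^(0.778/10) = 1.196, G_1 = 10^(23.2/10) = 208.9
  Stage 2: F_2 = 10^(2.09/10) = 1.618, G_2 = 10^(17.5/10) = 56.23
  Stage 3: F_3 = 10^(4.33/10) = 2.710, G_3 = 10^(16.2/10) = 41.69
Friis cascade:
  F = 1.196 + (1.618 − 1)/208.9 + (2.710 − 1)/1.175×10⁴ = 1.199
NF = 10 log₁₀(1.199) = 0.79 dB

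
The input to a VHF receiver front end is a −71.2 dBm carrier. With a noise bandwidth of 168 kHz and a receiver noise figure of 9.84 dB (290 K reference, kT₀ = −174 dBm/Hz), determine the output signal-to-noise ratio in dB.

Noise floor: N = −174 + 10 log₁₀(B) + NF
10 log₁₀(1.68×10⁵) = 52.25 dB
N = −174 + 52.25 + 9.84 = −111.91 dBm
SNR = P_sig − N = −71.2 − (−111.91) = 40.71 dB → 40.7 dB

40.7 dB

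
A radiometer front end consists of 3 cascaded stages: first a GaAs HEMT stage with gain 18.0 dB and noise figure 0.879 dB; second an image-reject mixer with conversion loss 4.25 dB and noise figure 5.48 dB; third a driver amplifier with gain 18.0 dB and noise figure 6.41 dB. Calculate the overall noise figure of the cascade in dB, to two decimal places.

1.48 dB

Convert to linear (a loss of L dB is a gain of −L dB): F_i = 10^(NF_i/10), G_i = 10^(G_i,dB/10)
  Stage 1: F_1 = 10^(0.879/10) = 1.224, G_1 = 10^(18.0/10) = 63.10
  Stage 2: F_2 = 10^(5.48/10) = 3.532, G_2 = 10^(−4.25/10) = 0.3758
  Stage 3: F_3 = 10^(6.41/10) = 4.375, G_3 = 10^(18.0/10) = 63.10
Friis cascade:
  F = 1.224 + (3.532 − 1)/63.10 + (4.375 − 1)/23.71 = 1.407
NF = 10 log₁₀(1.407) = 1.48 dB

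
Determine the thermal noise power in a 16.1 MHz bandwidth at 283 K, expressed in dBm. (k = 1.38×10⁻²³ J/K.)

−102.0 dBm

P_n = kTB = 1.38×10⁻²³ × 283 × 1.61×10⁷ = 6.29×10⁻¹⁴ W
In dBm: 10 log₁₀(6.29×10⁻¹⁴ / 10⁻³) = −102.0 dBm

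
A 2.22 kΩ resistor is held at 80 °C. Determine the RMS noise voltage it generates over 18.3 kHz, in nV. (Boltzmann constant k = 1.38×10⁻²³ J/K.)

T = 80 °C + 273.15 = 353.15 K
V_n = √(4kTRB)
4kTRB = 4 × 1.38×10⁻²³ × 353.15 × 2.22×10³ × 1.83×10⁴ = 7.92×10⁻¹³ V²
V_n = √(7.92×10⁻¹³) = 8.90×10⁻⁷ V = 890 nV

890 nV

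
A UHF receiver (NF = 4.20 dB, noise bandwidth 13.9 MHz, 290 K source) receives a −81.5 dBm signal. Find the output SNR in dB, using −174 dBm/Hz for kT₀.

Noise floor: N = −174 + 10 log₁₀(B) + NF
10 log₁₀(1.39×10⁷) = 71.43 dB
N = −174 + 71.43 + 4.20 = −98.37 dBm
SNR = P_sig − N = −81.5 − (−98.37) = 16.87 dB → 16.9 dB

16.9 dB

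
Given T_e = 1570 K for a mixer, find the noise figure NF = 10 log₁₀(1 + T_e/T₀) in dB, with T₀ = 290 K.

F = 1 + T_e/T₀ = 1 + 1570/290 = 6.41379
NF = 10 log₁₀(6.41379) = 8.07 dB

8.07 dB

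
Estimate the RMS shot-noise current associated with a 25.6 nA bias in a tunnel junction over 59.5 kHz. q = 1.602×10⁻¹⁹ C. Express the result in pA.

22.1 pA

I_n = √(2qI·B)
2qI·B = 2 × 1.602×10⁻¹⁹ × 2.56×10⁻⁸ × 5.95×10⁴ = 4.88×10⁻²² A²
I_n = √(4.88×10⁻²²) = 2.21×10⁻¹¹ A = 22.1 pA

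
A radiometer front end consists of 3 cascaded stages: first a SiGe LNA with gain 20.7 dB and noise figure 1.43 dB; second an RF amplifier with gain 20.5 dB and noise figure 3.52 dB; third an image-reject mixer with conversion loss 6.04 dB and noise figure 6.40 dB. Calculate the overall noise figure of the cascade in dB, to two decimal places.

1.46 dB

Convert to linear (a loss of L dB is a gain of −L dB): F_i = 10^(NF_i/10), G_i = 10^(G_i,dB/10)
  Stage 1: F_1 = 10^(1.43/10) = 1.390, G_1 = 10^(20.7/10) = 117.5
  Stage 2: F_2 = 10^(3.52/10) = 2.249, G_2 = 10^(20.5/10) = 112.2
  Stage 3: F_3 = 10^(6.40/10) = 4.365, G_3 = 10^(−6.04/10) = 0.2489
Friis cascade:
  F = 1.390 + (2.249 − 1)/117.5 + (4.365 − 1)/1.318×10⁴ = 1.401
NF = 10 log₁₀(1.401) = 1.46 dB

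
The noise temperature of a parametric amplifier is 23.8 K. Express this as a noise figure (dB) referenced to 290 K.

F = 1 + T_e/T₀ = 1 + 23.8/290 = 1.08207
NF = 10 log₁₀(1.08207) = 0.343 dB

0.343 dB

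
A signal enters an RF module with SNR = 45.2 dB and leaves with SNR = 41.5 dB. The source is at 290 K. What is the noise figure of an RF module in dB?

NF (dB) = SNR_in(dB) − SNR_out(dB) when the source is at T₀
NF = 45.2 − 41.5 = 3.7 dB

3.7 dB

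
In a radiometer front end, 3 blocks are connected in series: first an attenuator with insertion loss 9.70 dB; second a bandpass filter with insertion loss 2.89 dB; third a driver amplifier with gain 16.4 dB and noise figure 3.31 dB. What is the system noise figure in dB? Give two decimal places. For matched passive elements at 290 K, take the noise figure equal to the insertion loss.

Convert to linear (a loss of L dB is a gain of −L dB): F_i = 10^(NF_i/10), G_i = 10^(G_i,dB/10)
  Stage 1: F_1 = 10^(9.70/10) = 9.333, G_1 = 10^(−9.70/10) = 0.1072
  Stage 2: F_2 = 10^(2.89/10) = 1.945, G_2 = 10^(−2.89/10) = 0.5140
  Stage 3: F_3 = 10^(3.31/10) = 2.143, G_3 = 10^(16.4/10) = 43.65
Friis cascade:
  F = 9.333 + (1.945 − 1)/0.1072 + (2.143 − 1)/0.05508 = 38.90
NF = 10 log₁₀(38.90) = 15.90 dB

15.90 dB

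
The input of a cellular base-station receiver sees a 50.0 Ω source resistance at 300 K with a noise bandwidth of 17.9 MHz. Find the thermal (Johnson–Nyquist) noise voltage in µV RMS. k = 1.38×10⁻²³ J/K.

3.85 µV

V_n = √(4kTRB)
4kTRB = 4 × 1.38×10⁻²³ × 300 × 5.00×10¹ × 1.79×10⁷ = 1.48×10⁻¹¹ V²
V_n = √(1.48×10⁻¹¹) = 3.85×10⁻⁶ V = 3.85 µV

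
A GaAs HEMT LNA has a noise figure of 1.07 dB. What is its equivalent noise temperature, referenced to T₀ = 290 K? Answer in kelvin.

81.0 K

F = 10^(1.07/10) = 1.27938
T_e = (F − 1)·T₀ = (1.27938 − 1) × 290 = 81.0 K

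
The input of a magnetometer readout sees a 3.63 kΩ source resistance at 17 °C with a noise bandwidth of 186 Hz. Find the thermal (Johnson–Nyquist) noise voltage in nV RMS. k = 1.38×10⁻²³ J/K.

T = 17 °C + 273.15 = 290.15 K
V_n = √(4kTRB)
4kTRB = 4 × 1.38×10⁻²³ × 290.15 × 3.63×10³ × 1.86×10² = 1.08×10⁻¹⁴ V²
V_n = √(1.08×10⁻¹⁴) = 1.04×10⁻⁷ V = 104 nV

104 nV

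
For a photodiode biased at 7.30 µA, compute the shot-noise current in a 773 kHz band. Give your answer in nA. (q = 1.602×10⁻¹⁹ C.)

I_n = √(2qI·B)
2qI·B = 2 × 1.602×10⁻¹⁹ × 7.30×10⁻⁶ × 7.73×10⁵ = 1.81×10⁻¹⁸ A²
I_n = √(1.81×10⁻¹⁸) = 1.34×10⁻⁹ A = 1.34 nA

1.34 nA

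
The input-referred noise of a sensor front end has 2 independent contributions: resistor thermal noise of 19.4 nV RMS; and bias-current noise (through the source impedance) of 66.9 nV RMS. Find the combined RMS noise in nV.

Uncorrelated sources add in power (mean-square): V_tot = √(ΣV_i²)
V_tot = √[(1.94×10⁻⁸)² + (6.69×10⁻⁸)²] = 6.97×10⁻⁸ V = 69.7 nV

69.7 nV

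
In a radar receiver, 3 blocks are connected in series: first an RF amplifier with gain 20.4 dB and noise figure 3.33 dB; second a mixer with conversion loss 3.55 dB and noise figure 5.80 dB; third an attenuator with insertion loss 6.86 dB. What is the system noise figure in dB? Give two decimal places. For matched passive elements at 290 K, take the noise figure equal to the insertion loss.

3.54 dB

Convert to linear (a loss of L dB is a gain of −L dB): F_i = 10^(NF_i/10), G_i = 10^(G_i,dB/10)
  Stage 1: F_1 = 10^(3.33/10) = 2.153, G_1 = 10^(20.4/10) = 109.6
  Stage 2: F_2 = 10^(5.80/10) = 3.802, G_2 = 10^(−3.55/10) = 0.4416
  Stage 3: F_3 = 10^(6.86/10) = 4.853, G_3 = 10^(−6.86/10) = 0.2061
Friis cascade:
  F = 2.153 + (3.802 − 1)/109.6 + (4.853 − 1)/48.42 = 2.258
NF = 10 log₁₀(2.258) = 3.54 dB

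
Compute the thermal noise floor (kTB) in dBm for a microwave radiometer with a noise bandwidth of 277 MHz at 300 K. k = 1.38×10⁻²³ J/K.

P_n = kTB = 1.38×10⁻²³ × 300 × 2.77×10⁸ = 1.15×10⁻¹² W
In dBm: 10 log₁₀(1.15×10⁻¹² / 10⁻³) = −89.4 dBm

−89.4 dBm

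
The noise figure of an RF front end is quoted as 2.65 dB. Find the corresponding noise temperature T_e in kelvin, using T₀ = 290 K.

F = 10^(2.65/10) = 1.84077
T_e = (F − 1)·T₀ = (1.84077 − 1) × 290 = 244 K

244 K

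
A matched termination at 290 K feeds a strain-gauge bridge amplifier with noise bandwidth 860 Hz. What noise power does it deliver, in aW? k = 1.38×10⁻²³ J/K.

P_n = kTB = 1.38×10⁻²³ × 290 × 8.60×10² = 3.44×10⁻¹⁸ W = 3.44 aW

3.44 aW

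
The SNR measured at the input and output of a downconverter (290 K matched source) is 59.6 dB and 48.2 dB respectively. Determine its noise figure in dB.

NF (dB) = SNR_in(dB) − SNR_out(dB) when the source is at T₀
NF = 59.6 − 48.2 = 11.4 dB

11.4 dB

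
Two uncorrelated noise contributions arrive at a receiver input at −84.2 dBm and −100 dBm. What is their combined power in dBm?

−84.1 dBm

Convert to linear, add, convert back:
P₁ = 3.80×10⁻¹² W, P₂ = 1.00×10⁻¹³ W
P_tot = 3.90×10⁻¹² W → 10 log₁₀(P_tot / 10⁻³) = −84.1 dBm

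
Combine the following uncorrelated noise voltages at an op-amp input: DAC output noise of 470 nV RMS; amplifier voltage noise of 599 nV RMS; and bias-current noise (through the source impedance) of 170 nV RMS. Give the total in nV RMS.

Uncorrelated sources add in power (mean-square): V_tot = √(ΣV_i²)
V_tot = √[(4.70×10⁻⁷)² + (5.99×10⁻⁷)² + (1.70×10⁻⁷)²] = 7.80×10⁻⁷ V = 780 nV

780 nV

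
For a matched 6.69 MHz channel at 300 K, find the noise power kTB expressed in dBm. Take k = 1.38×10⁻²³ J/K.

P_n = kTB = 1.38×10⁻²³ × 300 × 6.69×10⁶ = 2.77×10⁻¹⁴ W
In dBm: 10 log₁₀(2.77×10⁻¹⁴ / 10⁻³) = −105.6 dBm

−105.6 dBm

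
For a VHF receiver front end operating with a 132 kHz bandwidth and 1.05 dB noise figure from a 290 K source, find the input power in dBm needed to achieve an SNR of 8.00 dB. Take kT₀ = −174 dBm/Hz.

−113.7 dBm

Sensitivity = −174 + 10 log₁₀(B) + NF + SNR_min
= −174 + 51.21 + 1.05 + 8.00
= −113.74 dBm → −113.7 dBm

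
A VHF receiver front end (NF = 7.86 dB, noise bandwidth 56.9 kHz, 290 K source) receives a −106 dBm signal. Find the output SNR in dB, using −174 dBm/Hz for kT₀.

Noise floor: N = −174 + 10 log₁₀(B) + NF
10 log₁₀(5.69×10⁴) = 47.55 dB
N = −174 + 47.55 + 7.86 = −118.59 dBm
SNR = P_sig − N = −106 − (−118.59) = 12.59 dB → 12.6 dB

12.6 dB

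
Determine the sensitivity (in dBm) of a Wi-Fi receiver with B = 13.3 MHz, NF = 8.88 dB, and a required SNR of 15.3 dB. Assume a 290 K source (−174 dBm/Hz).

−78.6 dBm

Sensitivity = −174 + 10 log₁₀(B) + NF + SNR_min
= −174 + 71.24 + 8.88 + 15.3
= −78.58 dBm → −78.6 dBm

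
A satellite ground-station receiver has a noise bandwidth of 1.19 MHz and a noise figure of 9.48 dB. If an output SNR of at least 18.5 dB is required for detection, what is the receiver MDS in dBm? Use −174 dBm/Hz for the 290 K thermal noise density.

−85.3 dBm

Sensitivity = −174 + 10 log₁₀(B) + NF + SNR_min
= −174 + 60.76 + 9.48 + 18.5
= −85.26 dBm → −85.3 dBm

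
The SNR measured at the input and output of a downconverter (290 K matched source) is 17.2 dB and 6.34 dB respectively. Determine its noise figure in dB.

NF (dB) = SNR_in(dB) − SNR_out(dB) when the source is at T₀
NF = 17.2 − 6.34 = 10.86 dB

10.86 dB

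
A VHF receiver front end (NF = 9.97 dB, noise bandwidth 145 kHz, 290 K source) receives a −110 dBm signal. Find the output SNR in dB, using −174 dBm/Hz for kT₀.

Noise floor: N = −174 + 10 log₁₀(B) + NF
10 log₁₀(1.45×10⁵) = 51.61 dB
N = −174 + 51.61 + 9.97 = −112.42 dBm
SNR = P_sig − N = −110 − (−112.42) = 2.42 dB → 2.4 dB

2.4 dB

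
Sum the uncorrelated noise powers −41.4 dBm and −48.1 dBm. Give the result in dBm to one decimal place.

Convert to linear, add, convert back:
P₁ = 7.24×10⁻⁸ W, P₂ = 1.55×10⁻⁸ W
P_tot = 8.79×10⁻⁸ W → 10 log₁₀(P_tot / 10⁻³) = −40.6 dBm

−40.6 dBm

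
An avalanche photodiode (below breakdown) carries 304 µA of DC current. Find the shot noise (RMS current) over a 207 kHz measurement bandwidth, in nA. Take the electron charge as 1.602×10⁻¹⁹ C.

4.49 nA

I_n = √(2qI·B)
2qI·B = 2 × 1.602×10⁻¹⁹ × 3.04×10⁻⁴ × 2.07×10⁵ = 2.02×10⁻¹⁷ A²
I_n = √(2.02×10⁻¹⁷) = 4.49×10⁻⁹ A = 4.49 nA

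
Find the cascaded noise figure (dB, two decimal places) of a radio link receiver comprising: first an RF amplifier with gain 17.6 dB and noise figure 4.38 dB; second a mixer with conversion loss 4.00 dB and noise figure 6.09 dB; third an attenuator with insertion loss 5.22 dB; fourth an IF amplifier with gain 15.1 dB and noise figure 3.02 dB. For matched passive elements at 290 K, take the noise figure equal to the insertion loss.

Convert to linear (a loss of L dB is a gain of −L dB): F_i = 10^(NF_i/10), G_i = 10^(G_i,dB/10)
  Stage 1: F_1 = 10^(4.38/10) = 2.742, G_1 = 10^(17.6/10) = 57.54
  Stage 2: F_2 = 10^(6.09/10) = 4.064, G_2 = 10^(−4.00/10) = 0.3981
  Stage 3: F_3 = 10^(5.22/10) = 3.327, G_3 = 10^(−5.22/10) = 0.3006
  Stage 4: F_4 = 10^(3.02/10) = 2.004, G_4 = 10^(15.1/10) = 32.36
Friis cascade:
  F = 2.742 + (4.064 − 1)/57.54 + (3.327 − 1)/22.91 + (2.004 − 1)/6.887 = 3.042
NF = 10 log₁₀(3.042) = 4.83 dB

4.83 dB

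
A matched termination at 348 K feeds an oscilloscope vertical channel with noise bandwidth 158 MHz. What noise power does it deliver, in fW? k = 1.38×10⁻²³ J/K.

759 fW

P_n = kTB = 1.38×10⁻²³ × 348 × 1.58×10⁸ = 7.59×10⁻¹³ W = 759 fW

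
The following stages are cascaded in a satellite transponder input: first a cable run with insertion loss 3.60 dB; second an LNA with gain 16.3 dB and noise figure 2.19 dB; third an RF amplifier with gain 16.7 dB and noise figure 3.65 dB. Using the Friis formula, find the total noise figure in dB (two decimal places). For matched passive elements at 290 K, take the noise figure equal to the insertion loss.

5.87 dB

Convert to linear (a loss of L dB is a gain of −L dB): F_i = 10^(NF_i/10), G_i = 10^(G_i,dB/10)
  Stage 1: F_1 = 10^(3.60/10) = 2.291, G_1 = 10^(−3.60/10) = 0.4365
  Stage 2: F_2 = 10^(2.19/10) = 1.656, G_2 = 10^(16.3/10) = 42.66
  Stage 3: F_3 = 10^(3.65/10) = 2.317, G_3 = 10^(16.7/10) = 46.77
Friis cascade:
  F = 2.291 + (1.656 − 1)/0.4365 + (2.317 − 1)/18.62 = 3.864
NF = 10 log₁₀(3.864) = 5.87 dB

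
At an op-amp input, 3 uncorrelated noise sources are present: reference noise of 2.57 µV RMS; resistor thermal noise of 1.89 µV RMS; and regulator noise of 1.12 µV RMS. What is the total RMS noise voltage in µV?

Uncorrelated sources add in power (mean-square): V_tot = √(ΣV_i²)
V_tot = √[(2.57×10⁻⁶)² + (1.89×10⁻⁶)² + (1.12×10⁻⁶)²] = 3.38×10⁻⁶ V = 3.38 µV

3.38 µV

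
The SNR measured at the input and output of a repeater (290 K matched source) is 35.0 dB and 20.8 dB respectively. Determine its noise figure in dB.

NF (dB) = SNR_in(dB) − SNR_out(dB) when the source is at T₀
NF = 35.0 − 20.8 = 14.2 dB

14.2 dB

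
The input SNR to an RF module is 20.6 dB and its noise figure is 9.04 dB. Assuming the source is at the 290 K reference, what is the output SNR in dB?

11.56 dB

By definition F = SNR_in/SNR_out, so in dB: SNR_out = SNR_in − NF
SNR_out = 20.6 − 9.04 = 11.56 dB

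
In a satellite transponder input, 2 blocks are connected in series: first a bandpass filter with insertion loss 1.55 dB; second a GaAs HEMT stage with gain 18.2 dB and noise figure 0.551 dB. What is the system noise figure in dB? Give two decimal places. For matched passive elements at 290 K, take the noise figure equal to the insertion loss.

Convert to linear (a loss of L dB is a gain of −L dB): F_i = 10^(NF_i/10), G_i = 10^(G_i,dB/10)
  Stage 1: F_1 = 10^(1.55/10) = 1.429, G_1 = 10^(−1.55/10) = 0.6998
  Stage 2: F_2 = 10^(0.551/10) = 1.135, G_2 = 10^(18.2/10) = 66.07
Friis cascade:
  F = 1.429 + (1.135 − 1)/0.6998 = 1.622
NF = 10 log₁₀(1.622) = 2.10 dB

2.10 dB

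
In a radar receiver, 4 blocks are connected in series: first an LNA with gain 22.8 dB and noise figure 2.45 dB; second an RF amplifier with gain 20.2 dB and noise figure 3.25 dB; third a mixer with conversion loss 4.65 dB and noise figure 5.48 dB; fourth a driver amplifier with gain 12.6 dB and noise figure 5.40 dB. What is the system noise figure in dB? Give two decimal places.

2.47 dB

Convert to linear (a loss of L dB is a gain of −L dB): F_i = 10^(NF_i/10), G_i = 10^(G_i,dB/10)
  Stage 1: F_1 = 10^(2.45/10) = 1.758, G_1 = 10^(22.8/10) = 190.5
  Stage 2: F_2 = 10^(3.25/10) = 2.113, G_2 = 10^(20.2/10) = 104.7
  Stage 3: F_3 = 10^(5.48/10) = 3.532, G_3 = 10^(−4.65/10) = 0.3428
  Stage 4: F_4 = 10^(5.40/10) = 3.467, G_4 = 10^(12.6/10) = 18.20
Friis cascade:
  F = 1.758 + (2.113 − 1)/190.5 + (3.532 − 1)/1.995×10⁴ + (3.467 − 1)/6839 = 1.764
NF = 10 log₁₀(1.764) = 2.47 dB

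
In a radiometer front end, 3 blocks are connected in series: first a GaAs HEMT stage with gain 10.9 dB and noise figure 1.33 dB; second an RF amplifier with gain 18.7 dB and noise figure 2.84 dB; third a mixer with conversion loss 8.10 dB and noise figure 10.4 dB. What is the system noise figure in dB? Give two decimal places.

Convert to linear (a loss of L dB is a gain of −L dB): F_i = 10^(NF_i/10), G_i = 10^(G_i,dB/10)
  Stage 1: F_1 = 10^(1.33/10) = 1.358, G_1 = 10^(10.9/10) = 12.30
  Stage 2: F_2 = 10^(2.84/10) = 1.923, G_2 = 10^(18.7/10) = 74.13
  Stage 3: F_3 = 10^(10.4/10) = 10.96, G_3 = 10^(−8.10/10) = 0.1549
Friis cascade:
  F = 1.358 + (1.923 − 1)/12.30 + (10.96 − 1)/912.0 = 1.444
NF = 10 log₁₀(1.444) = 1.60 dB

1.60 dB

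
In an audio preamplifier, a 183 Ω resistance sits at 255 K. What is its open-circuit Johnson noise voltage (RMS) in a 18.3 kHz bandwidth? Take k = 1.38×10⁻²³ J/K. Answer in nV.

217 nV

V_n = √(4kTRB)
4kTRB = 4 × 1.38×10⁻²³ × 255 × 1.83×10² × 1.83×10⁴ = 4.71×10⁻¹⁴ V²
V_n = √(4.71×10⁻¹⁴) = 2.17×10⁻⁷ V = 217 nV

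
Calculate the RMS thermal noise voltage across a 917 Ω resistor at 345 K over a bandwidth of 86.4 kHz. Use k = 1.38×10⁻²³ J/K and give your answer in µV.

V_n = √(4kTRB)
4kTRB = 4 × 1.38×10⁻²³ × 345 × 9.17×10² × 8.64×10⁴ = 1.51×10⁻¹² V²
V_n = √(1.51×10⁻¹²) = 1.23×10⁻⁶ V = 1.23 µV

1.23 µV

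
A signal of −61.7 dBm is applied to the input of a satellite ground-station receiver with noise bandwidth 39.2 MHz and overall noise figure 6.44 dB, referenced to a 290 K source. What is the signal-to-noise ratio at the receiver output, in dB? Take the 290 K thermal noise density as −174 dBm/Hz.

Noise floor: N = −174 + 10 log₁₀(B) + NF
10 log₁₀(3.92×10⁷) = 75.93 dB
N = −174 + 75.93 + 6.44 = −91.63 dBm
SNR = P_sig − N = −61.7 − (−91.63) = 29.93 dB → 29.9 dB

29.9 dB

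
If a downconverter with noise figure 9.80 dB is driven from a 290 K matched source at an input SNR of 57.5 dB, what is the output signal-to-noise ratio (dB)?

By definition F = SNR_in/SNR_out, so in dB: SNR_out = SNR_in − NF
SNR_out = 57.5 − 9.80 = 47.70 dB

47.70 dB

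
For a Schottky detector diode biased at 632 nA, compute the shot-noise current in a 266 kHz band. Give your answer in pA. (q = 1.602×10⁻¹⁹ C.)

232 pA

I_n = √(2qI·B)
2qI·B = 2 × 1.602×10⁻¹⁹ × 6.32×10⁻⁷ × 2.66×10⁵ = 5.39×10⁻²⁰ A²
I_n = √(5.39×10⁻²⁰) = 2.32×10⁻¹⁰ A = 232 pA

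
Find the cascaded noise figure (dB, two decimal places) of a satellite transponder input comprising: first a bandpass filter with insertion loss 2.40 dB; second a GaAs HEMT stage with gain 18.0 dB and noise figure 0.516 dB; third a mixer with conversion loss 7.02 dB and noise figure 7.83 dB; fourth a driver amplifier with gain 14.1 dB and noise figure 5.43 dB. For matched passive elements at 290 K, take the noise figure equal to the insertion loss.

Convert to linear (a loss of L dB is a gain of −L dB): F_i = 10^(NF_i/10), G_i = 10^(G_i,dB/10)
  Stage 1: F_1 = 10^(2.40/10) = 1.738, G_1 = 10^(−2.40/10) = 0.5754
  Stage 2: F_2 = 10^(0.516/10) = 1.126, G_2 = 10^(18.0/10) = 63.10
  Stage 3: F_3 = 10^(7.83/10) = 6.067, G_3 = 10^(−7.02/10) = 0.1986
  Stage 4: F_4 = 10^(5.43/10) = 3.491, G_4 = 10^(14.1/10) = 25.70
Friis cascade:
  F = 1.738 + (1.126 − 1)/0.5754 + (6.067 − 1)/36.31 + (3.491 − 1)/7.211 = 2.442
NF = 10 log₁₀(2.442) = 3.88 dB

3.88 dB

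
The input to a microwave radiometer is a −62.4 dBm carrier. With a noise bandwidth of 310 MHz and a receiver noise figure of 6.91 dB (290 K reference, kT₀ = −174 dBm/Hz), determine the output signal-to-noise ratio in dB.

19.8 dB

Noise floor: N = −174 + 10 log₁₀(B) + NF
10 log₁₀(3.10×10⁸) = 84.91 dB
N = −174 + 84.91 + 6.91 = −82.18 dBm
SNR = P_sig − N = −62.4 − (−82.18) = 19.78 dB → 19.8 dB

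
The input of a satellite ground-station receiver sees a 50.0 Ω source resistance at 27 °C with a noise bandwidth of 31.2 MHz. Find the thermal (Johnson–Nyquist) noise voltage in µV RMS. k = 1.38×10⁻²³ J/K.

T = 27 °C + 273.15 = 300.15 K
V_n = √(4kTRB)
4kTRB = 4 × 1.38×10⁻²³ × 300.15 × 5.00×10¹ × 3.12×10⁷ = 2.58×10⁻¹¹ V²
V_n = √(2.58×10⁻¹¹) = 5.08×10⁻⁶ V = 5.08 µV

5.08 µV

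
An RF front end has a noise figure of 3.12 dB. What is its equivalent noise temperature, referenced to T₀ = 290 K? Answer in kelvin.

F = 10^(3.12/10) = 2.05116
T_e = (F − 1)·T₀ = (2.05116 − 1) × 290 = 305 K

305 K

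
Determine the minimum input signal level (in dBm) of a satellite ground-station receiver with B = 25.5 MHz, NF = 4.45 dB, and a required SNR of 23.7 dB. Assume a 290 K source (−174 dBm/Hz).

Sensitivity = −174 + 10 log₁₀(B) + NF + SNR_min
= −174 + 74.07 + 4.45 + 23.7
= −71.78 dBm → −71.8 dBm

−71.8 dBm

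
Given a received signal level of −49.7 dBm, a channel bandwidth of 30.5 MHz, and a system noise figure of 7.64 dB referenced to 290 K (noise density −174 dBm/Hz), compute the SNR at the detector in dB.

Noise floor: N = −174 + 10 log₁₀(B) + NF
10 log₁₀(3.05×10⁷) = 74.84 dB
N = −174 + 74.84 + 7.64 = −91.52 dBm
SNR = P_sig − N = −49.7 − (−91.52) = 41.82 dB → 41.8 dB

41.8 dB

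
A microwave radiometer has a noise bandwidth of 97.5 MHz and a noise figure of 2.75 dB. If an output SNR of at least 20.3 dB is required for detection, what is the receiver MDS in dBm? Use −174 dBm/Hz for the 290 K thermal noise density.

−71.1 dBm

Sensitivity = −174 + 10 log₁₀(B) + NF + SNR_min
= −174 + 79.89 + 2.75 + 20.3
= −71.06 dBm → −71.1 dBm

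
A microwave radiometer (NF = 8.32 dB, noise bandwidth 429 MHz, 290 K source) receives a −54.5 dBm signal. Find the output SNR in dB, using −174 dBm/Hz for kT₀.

Noise floor: N = −174 + 10 log₁₀(B) + NF
10 log₁₀(4.29×10⁸) = 86.32 dB
N = −174 + 86.32 + 8.32 = −79.36 dBm
SNR = P_sig − N = −54.5 − (−79.36) = 24.86 dB → 24.9 dB

24.9 dB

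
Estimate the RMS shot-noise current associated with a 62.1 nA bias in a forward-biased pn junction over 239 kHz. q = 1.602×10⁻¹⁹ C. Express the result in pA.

69.0 pA

I_n = √(2qI·B)
2qI·B = 2 × 1.602×10⁻¹⁹ × 6.21×10⁻⁸ × 2.39×10⁵ = 4.76×10⁻²¹ A²
I_n = √(4.76×10⁻²¹) = 6.90×10⁻¹¹ A = 69.0 pA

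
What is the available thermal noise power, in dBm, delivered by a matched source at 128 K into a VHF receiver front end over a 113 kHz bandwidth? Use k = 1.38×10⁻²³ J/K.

P_n = kTB = 1.38×10⁻²³ × 128 × 1.13×10⁵ = 2.00×10⁻¹⁶ W
In dBm: 10 log₁₀(2.00×10⁻¹⁶ / 10⁻³) = −127.0 dBm

−127.0 dBm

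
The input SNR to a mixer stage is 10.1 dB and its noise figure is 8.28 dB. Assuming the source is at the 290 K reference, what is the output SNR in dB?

By definition F = SNR_in/SNR_out, so in dB: SNR_out = SNR_in − NF
SNR_out = 10.1 − 8.28 = 1.82 dB

1.82 dB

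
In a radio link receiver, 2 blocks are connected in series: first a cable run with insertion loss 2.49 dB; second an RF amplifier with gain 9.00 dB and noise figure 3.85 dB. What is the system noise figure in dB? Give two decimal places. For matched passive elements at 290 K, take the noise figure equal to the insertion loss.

Convert to linear (a loss of L dB is a gain of −L dB): F_i = 10^(NF_i/10), G_i = 10^(G_i,dB/10)
  Stage 1: F_1 = 10^(2.49/10) = 1.774, G_1 = 10^(−2.49/10) = 0.5636
  Stage 2: F_2 = 10^(3.85/10) = 2.427, G_2 = 10^(9.00/10) = 7.943
Friis cascade:
  F = 1.774 + (2.427 − 1)/0.5636 = 4.305
NF = 10 log₁₀(4.305) = 6.34 dB

6.34 dB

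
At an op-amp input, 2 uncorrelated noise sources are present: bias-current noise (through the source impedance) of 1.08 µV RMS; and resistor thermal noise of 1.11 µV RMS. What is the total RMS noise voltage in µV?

Uncorrelated sources add in power (mean-square): V_tot = √(ΣV_i²)
V_tot = √[(1.08×10⁻⁶)² + (1.11×10⁻⁶)²] = 1.55×10⁻⁶ V = 1.55 µV

1.55 µV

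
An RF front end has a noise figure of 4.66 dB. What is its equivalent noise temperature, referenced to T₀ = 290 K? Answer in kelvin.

558 K

F = 10^(4.66/10) = 2.92415
T_e = (F − 1)·T₀ = (2.92415 − 1) × 290 = 558 K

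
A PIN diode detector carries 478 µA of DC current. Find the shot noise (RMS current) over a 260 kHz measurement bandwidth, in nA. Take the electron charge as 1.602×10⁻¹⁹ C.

6.31 nA

I_n = √(2qI·B)
2qI·B = 2 × 1.602×10⁻¹⁹ × 4.78×10⁻⁴ × 2.60×10⁵ = 3.98×10⁻¹⁷ A²
I_n = √(3.98×10⁻¹⁷) = 6.31×10⁻⁹ A = 6.31 nA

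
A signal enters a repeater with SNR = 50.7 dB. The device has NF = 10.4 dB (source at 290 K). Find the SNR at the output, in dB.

40.3 dB

By definition F = SNR_in/SNR_out, so in dB: SNR_out = SNR_in − NF
SNR_out = 50.7 − 10.4 = 40.3 dB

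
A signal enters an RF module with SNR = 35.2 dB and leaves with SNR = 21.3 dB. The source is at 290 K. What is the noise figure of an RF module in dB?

13.9 dB

NF (dB) = SNR_in(dB) − SNR_out(dB) when the source is at T₀
NF = 35.2 − 21.3 = 13.9 dB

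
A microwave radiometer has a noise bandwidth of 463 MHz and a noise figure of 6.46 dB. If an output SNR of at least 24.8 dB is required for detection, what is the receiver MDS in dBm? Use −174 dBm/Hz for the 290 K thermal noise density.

Sensitivity = −174 + 10 log₁₀(B) + NF + SNR_min
= −174 + 86.66 + 6.46 + 24.8
= −56.08 dBm → −56.1 dBm

−56.1 dBm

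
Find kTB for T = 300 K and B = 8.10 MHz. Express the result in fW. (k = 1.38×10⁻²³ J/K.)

33.5 fW

P_n = kTB = 1.38×10⁻²³ × 300 × 8.10×10⁶ = 3.35×10⁻¹⁴ W = 33.5 fW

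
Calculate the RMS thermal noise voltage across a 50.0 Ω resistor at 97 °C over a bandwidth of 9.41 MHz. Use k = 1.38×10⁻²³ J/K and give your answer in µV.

T = 97 °C + 273.15 = 370.15 K
V_n = √(4kTRB)
4kTRB = 4 × 1.38×10⁻²³ × 370.15 × 5.00×10¹ × 9.41×10⁶ = 9.61×10⁻¹² V²
V_n = √(9.61×10⁻¹²) = 3.10×10⁻⁶ V = 3.10 µV

3.10 µV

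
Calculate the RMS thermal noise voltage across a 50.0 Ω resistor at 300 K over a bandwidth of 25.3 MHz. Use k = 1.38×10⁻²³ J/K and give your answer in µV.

V_n = √(4kTRB)
4kTRB = 4 × 1.38×10⁻²³ × 300 × 5.00×10¹ × 2.53×10⁷ = 2.09×10⁻¹¹ V²
V_n = √(2.09×10⁻¹¹) = 4.58×10⁻⁶ V = 4.58 µV

4.58 µV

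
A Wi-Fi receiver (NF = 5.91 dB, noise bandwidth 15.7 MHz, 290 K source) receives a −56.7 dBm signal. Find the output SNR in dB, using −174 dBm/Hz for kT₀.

39.4 dB

Noise floor: N = −174 + 10 log₁₀(B) + NF
10 log₁₀(1.57×10⁷) = 71.96 dB
N = −174 + 71.96 + 5.91 = −96.13 dBm
SNR = P_sig − N = −56.7 − (−96.13) = 39.43 dB → 39.4 dB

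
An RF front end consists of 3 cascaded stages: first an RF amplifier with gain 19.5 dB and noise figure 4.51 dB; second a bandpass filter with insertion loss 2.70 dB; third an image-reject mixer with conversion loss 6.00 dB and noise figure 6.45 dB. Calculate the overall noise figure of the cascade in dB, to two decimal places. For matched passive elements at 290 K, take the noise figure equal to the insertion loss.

4.63 dB

Convert to linear (a loss of L dB is a gain of −L dB): F_i = 10^(NF_i/10), G_i = 10^(G_i,dB/10)
  Stage 1: F_1 = 10^(4.51/10) = 2.825, G_1 = 10^(19.5/10) = 89.13
  Stage 2: F_2 = 10^(2.70/10) = 1.862, G_2 = 10^(−2.70/10) = 0.5370
  Stage 3: F_3 = 10^(6.45/10) = 4.416, G_3 = 10^(−6.00/10) = 0.2512
Friis cascade:
  F = 2.825 + (1.862 − 1)/89.13 + (4.416 − 1)/47.86 = 2.906
NF = 10 log₁₀(2.906) = 4.63 dB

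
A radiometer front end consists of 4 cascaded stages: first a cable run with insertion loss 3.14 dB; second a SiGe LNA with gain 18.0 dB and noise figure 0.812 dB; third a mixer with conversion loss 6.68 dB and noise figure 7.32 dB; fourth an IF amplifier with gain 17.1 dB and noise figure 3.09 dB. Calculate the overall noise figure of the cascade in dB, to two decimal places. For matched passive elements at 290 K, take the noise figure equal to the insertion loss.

4.45 dB

Convert to linear (a loss of L dB is a gain of −L dB): F_i = 10^(NF_i/10), G_i = 10^(G_i,dB/10)
  Stage 1: F_1 = 10^(3.14/10) = 2.061, G_1 = 10^(−3.14/10) = 0.4853
  Stage 2: F_2 = 10^(0.812/10) = 1.206, G_2 = 10^(18.0/10) = 63.10
  Stage 3: F_3 = 10^(7.32/10) = 5.395, G_3 = 10^(−6.68/10) = 0.2148
  Stage 4: F_4 = 10^(3.09/10) = 2.037, G_4 = 10^(17.1/10) = 51.29
Friis cascade:
  F = 2.061 + (1.206 − 1)/0.4853 + (5.395 − 1)/30.62 + (2.037 − 1)/6.577 = 2.786
NF = 10 log₁₀(2.786) = 4.45 dB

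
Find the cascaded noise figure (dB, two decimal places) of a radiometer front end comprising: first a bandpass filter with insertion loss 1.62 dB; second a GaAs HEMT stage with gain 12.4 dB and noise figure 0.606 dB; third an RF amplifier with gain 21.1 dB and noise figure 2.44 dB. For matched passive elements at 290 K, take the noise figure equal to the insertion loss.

Convert to linear (a loss of L dB is a gain of −L dB): F_i = 10^(NF_i/10), G_i = 10^(G_i,dB/10)
  Stage 1: F_1 = 10^(1.62/10) = 1.452, G_1 = 10^(−1.62/10) = 0.6887
  Stage 2: F_2 = 10^(0.606/10) = 1.150, G_2 = 10^(12.4/10) = 17.38
  Stage 3: F_3 = 10^(2.44/10) = 1.754, G_3 = 10^(21.1/10) = 128.8
Friis cascade:
  F = 1.452 + (1.150 − 1)/0.6887 + (1.754 − 1)/11.97 = 1.733
NF = 10 log₁₀(1.733) = 2.39 dB

2.39 dB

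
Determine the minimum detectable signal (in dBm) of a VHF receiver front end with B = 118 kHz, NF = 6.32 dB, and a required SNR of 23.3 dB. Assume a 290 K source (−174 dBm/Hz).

Sensitivity = −174 + 10 log₁₀(B) + NF + SNR_min
= −174 + 50.72 + 6.32 + 23.3
= −93.66 dBm → −93.7 dBm

−93.7 dBm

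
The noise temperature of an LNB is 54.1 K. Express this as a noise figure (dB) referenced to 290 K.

0.743 dB

F = 1 + T_e/T₀ = 1 + 54.1/290 = 1.18655
NF = 10 log₁₀(1.18655) = 0.743 dB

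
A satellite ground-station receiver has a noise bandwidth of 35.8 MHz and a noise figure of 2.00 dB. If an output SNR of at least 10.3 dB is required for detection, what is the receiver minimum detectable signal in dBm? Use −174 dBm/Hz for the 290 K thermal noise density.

Sensitivity = −174 + 10 log₁₀(B) + NF + SNR_min
= −174 + 75.54 + 2.00 + 10.3
= −86.16 dBm → −86.2 dBm

−86.2 dBm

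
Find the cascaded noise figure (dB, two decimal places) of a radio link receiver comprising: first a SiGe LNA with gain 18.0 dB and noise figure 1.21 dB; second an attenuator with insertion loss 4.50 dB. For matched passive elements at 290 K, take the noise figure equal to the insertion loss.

Convert to linear (a loss of L dB is a gain of −L dB): F_i = 10^(NF_i/10), G_i = 10^(G_i,dB/10)
  Stage 1: F_1 = 10^(1.21/10) = 1.321, G_1 = 10^(18.0/10) = 63.10
  Stage 2: F_2 = 10^(4.50/10) = 2.818, G_2 = 10^(−4.50/10) = 0.3548
Friis cascade:
  F = 1.321 + (2.818 − 1)/63.10 = 1.350
NF = 10 log₁₀(1.350) = 1.30 dB

1.30 dB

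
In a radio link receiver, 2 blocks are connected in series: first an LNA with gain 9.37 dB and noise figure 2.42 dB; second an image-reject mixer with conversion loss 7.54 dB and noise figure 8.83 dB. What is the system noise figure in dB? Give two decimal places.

Convert to linear (a loss of L dB is a gain of −L dB): F_i = 10^(NF_i/10), G_i = 10^(G_i,dB/10)
  Stage 1: F_1 = 10^(2.42/10) = 1.746, G_1 = 10^(9.37/10) = 8.650
  Stage 2: F_2 = 10^(8.83/10) = 7.638, G_2 = 10^(−7.54/10) = 0.1762
Friis cascade:
  F = 1.746 + (7.638 − 1)/8.650 = 2.513
NF = 10 log₁₀(2.513) = 4.00 dB

4.00 dB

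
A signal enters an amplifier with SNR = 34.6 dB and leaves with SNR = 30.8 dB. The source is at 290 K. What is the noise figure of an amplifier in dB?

NF (dB) = SNR_in(dB) − SNR_out(dB) when the source is at T₀
NF = 34.6 − 30.8 = 3.8 dB

3.8 dB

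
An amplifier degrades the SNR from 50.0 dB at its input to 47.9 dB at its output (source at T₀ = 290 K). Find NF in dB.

NF (dB) = SNR_in(dB) − SNR_out(dB) when the source is at T₀
NF = 50.0 − 47.9 = 2.1 dB

2.1 dB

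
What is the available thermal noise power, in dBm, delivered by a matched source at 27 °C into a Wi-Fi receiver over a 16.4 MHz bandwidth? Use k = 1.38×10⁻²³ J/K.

T = 27 °C + 273.15 = 300.15 K
P_n = kTB = 1.38×10⁻²³ × 300.15 × 1.64×10⁷ = 6.79×10⁻¹⁴ W
In dBm: 10 log₁₀(6.79×10⁻¹⁴ / 10⁻³) = −101.7 dBm

−101.7 dBm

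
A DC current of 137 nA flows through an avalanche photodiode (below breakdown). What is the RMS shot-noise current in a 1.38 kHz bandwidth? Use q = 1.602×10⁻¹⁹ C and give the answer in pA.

I_n = √(2qI·B)
2qI·B = 2 × 1.602×10⁻¹⁹ × 1.37×10⁻⁷ × 1.38×10³ = 6.06×10⁻²³ A²
I_n = √(6.06×10⁻²³) = 7.78×10⁻¹² A = 7.78 pA

7.78 pA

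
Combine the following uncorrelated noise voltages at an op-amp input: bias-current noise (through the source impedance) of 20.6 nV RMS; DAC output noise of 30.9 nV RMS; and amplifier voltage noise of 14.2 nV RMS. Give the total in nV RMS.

39.8 nV

Uncorrelated sources add in power (mean-square): V_tot = √(ΣV_i²)
V_tot = √[(2.06×10⁻⁸)² + (3.09×10⁻⁸)² + (1.42×10⁻⁸)²] = 3.98×10⁻⁸ V = 39.8 nV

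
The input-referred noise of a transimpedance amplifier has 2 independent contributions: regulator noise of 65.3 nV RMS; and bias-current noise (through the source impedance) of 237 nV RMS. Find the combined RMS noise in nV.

Uncorrelated sources add in power (mean-square): V_tot = √(ΣV_i²)
V_tot = √[(6.53×10⁻⁸)² + (2.37×10⁻⁷)²] = 2.46×10⁻⁷ V = 246 nV

246 nV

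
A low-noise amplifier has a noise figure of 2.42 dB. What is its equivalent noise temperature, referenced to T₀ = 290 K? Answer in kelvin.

216 K

F = 10^(2.42/10) = 1.74582
T_e = (F − 1)·T₀ = (1.74582 − 1) × 290 = 216 K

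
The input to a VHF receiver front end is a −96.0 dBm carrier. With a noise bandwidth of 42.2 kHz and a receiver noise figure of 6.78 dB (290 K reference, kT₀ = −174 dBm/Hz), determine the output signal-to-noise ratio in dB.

25.0 dB

Noise floor: N = −174 + 10 log₁₀(B) + NF
10 log₁₀(4.22×10⁴) = 46.25 dB
N = −174 + 46.25 + 6.78 = −120.97 dBm
SNR = P_sig − N = −96.0 − (−120.97) = 24.97 dB → 25.0 dB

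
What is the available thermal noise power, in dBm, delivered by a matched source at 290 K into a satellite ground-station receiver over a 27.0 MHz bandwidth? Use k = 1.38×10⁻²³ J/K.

−99.7 dBm

P_n = kTB = 1.38×10⁻²³ × 290 × 2.70×10⁷ = 1.08×10⁻¹³ W
In dBm: 10 log₁₀(1.08×10⁻¹³ / 10⁻³) = −99.7 dBm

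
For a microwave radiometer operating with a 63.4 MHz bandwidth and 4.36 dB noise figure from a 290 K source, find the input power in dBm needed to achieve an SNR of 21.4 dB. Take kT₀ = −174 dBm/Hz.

−70.2 dBm

Sensitivity = −174 + 10 log₁₀(B) + NF + SNR_min
= −174 + 78.02 + 4.36 + 21.4
= −70.22 dBm → −70.2 dBm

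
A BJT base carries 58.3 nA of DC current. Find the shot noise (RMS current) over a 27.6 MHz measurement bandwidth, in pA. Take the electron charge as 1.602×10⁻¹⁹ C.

I_n = √(2qI·B)
2qI·B = 2 × 1.602×10⁻¹⁹ × 5.83×10⁻⁸ × 2.76×10⁷ = 5.16×10⁻¹⁹ A²
I_n = √(5.16×10⁻¹⁹) = 7.18×10⁻¹⁰ A = 718 pA

718 pA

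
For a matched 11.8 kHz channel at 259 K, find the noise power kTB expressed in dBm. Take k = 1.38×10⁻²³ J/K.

P_n = kTB = 1.38×10⁻²³ × 259 × 1.18×10⁴ = 4.22×10⁻¹⁷ W
In dBm: 10 log₁₀(4.22×10⁻¹⁷ / 10⁻³) = −133.7 dBm

−133.7 dBm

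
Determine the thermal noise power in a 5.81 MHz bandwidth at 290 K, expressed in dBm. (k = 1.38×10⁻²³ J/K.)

P_n = kTB = 1.38×10⁻²³ × 290 × 5.81×10⁶ = 2.33×10⁻¹⁴ W
In dBm: 10 log₁₀(2.33×10⁻¹⁴ / 10⁻³) = −106.3 dBm

−106.3 dBm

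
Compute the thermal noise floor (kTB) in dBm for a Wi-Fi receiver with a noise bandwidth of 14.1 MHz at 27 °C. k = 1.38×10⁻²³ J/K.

−102.3 dBm

T = 27 °C + 273.15 = 300.15 K
P_n = kTB = 1.38×10⁻²³ × 300.15 × 1.41×10⁷ = 5.84×10⁻¹⁴ W
In dBm: 10 log₁₀(5.84×10⁻¹⁴ / 10⁻³) = −102.3 dBm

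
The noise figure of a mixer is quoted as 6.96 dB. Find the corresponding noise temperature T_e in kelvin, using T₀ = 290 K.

F = 10^(6.96/10) = 4.96592
T_e = (F − 1)·T₀ = (4.96592 − 1) × 290 = 1150 K

1150 K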